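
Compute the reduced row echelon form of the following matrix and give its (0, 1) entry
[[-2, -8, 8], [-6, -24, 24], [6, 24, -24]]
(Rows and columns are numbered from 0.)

Multiply r1 by -1/2.
  [  1    4   -4 ]
  [ -6  -24   24 ]
  [  6   24  -24 ]
Add 6 times r1 to r2.
  [ 1   4   -4 ]
  [ 0   0    0 ]
  [ 6  24  -24 ]
Subtract 6 times r1 from r3.
  [ 1  4  -4 ]
  [ 0  0   0 ]
  [ 0  0   0 ]

4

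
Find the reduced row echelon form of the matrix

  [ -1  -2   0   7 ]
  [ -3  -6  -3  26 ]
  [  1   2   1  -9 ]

[[1, 2, 0, 0], [0, 0, 1, 0], [0, 0, 0, 1]]

R1 → -1·R1
  [  1   2   0  -7 ]
  [ -3  -6  -3  26 ]
  [  1   2   1  -9 ]
R2 → R2 + 3·R1
  [ 1  2   0  -7 ]
  [ 0  0  -3   5 ]
  [ 1  2   1  -9 ]
R3 → R3 − R1
  [ 1  2   0  -7 ]
  [ 0  0  -3   5 ]
  [ 0  0   1  -2 ]
R2 → -1/3·R2
  [ 1  2  0    -7 ]
  [ 0  0  1  -5/3 ]
  [ 0  0  1    -2 ]
R3 → R3 − R2
  [ 1  2  0    -7 ]
  [ 0  0  1  -5/3 ]
  [ 0  0  0  -1/3 ]
R3 → -3·R3
  [ 1  2  0    -7 ]
  [ 0  0  1  -5/3 ]
  [ 0  0  0     1 ]
R2 → R2 + 5/3·R3
  [ 1  2  0  -7 ]
  [ 0  0  1   0 ]
  [ 0  0  0   1 ]
R1 → R1 + 7·R3
  [ 1  2  0  0 ]
  [ 0  0  1  0 ]
  [ 0  0  0  1 ]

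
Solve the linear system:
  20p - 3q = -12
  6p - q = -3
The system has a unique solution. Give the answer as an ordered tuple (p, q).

(-3/2, -6)

Form the augmented matrix and row-reduce:
  [ 20  -3  |  -12 ]
  [  6  -1  |   -3 ]
R1 ← 1/20·R1
  [ 1  -3/20  |  -3/5 ]
  [ 6     -1  |    -3 ]
R2 ← R2 − 6·R1
  [ 1  -3/20  |  -3/5 ]
  [ 0  -1/10  |   3/5 ]
R2 ← -10·R2
  [ 1  -3/20  |  -3/5 ]
  [ 0      1  |    -6 ]
R1 ← R1 + 3/20·R2
  [ 1  0  |  -3/2 ]
  [ 0  1  |    -6 ]
Reading off the last column: p = -3/2, q = -6.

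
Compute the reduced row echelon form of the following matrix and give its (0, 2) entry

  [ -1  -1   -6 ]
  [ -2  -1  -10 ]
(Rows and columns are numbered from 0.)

4

ρ1 ← -1·ρ1
  [  1   1    6 ]
  [ -2  -1  -10 ]
ρ2 ← ρ2 + 2·ρ1
  [ 1  1  6 ]
  [ 0  1  2 ]
ρ1 ← ρ1 − ρ2
  [ 1  0  4 ]
  [ 0  1  2 ]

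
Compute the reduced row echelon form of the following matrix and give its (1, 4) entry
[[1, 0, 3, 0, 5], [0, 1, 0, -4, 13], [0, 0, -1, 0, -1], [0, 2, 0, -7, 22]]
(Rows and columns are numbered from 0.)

-3

Subtract 2 times r2 from r4.
Multiply r3 by -1.
Add 4 times r4 to r2.
Subtract 3 times r3 from r1.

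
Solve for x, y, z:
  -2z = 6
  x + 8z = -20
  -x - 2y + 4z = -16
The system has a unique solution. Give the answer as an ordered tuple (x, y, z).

Form the augmented matrix and row-reduce:
  [  0   0  -2  |    6 ]
  [  1   0   8  |  -20 ]
  [ -1  -2   4  |  -16 ]
ρ1 <=> ρ2
ρ3 ← ρ3 + ρ1
ρ2 <=> ρ3
ρ2 ← -1/2·ρ2
ρ3 ← -1/2·ρ3
ρ2 ← ρ2 + 6·ρ3
ρ1 ← ρ1 − 8·ρ3
Reading off the last column: x = 4, y = 0, z = -3.

(4, 0, -3)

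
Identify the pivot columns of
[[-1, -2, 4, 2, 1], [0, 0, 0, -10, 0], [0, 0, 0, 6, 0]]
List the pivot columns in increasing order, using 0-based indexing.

0, 3

Multiply R1 by -1.
  [ 1  2  -4   -2  -1 ]
  [ 0  0   0  -10   0 ]
  [ 0  0   0    6   0 ]
Multiply R2 by -1/10.
  [ 1  2  -4  -2  -1 ]
  [ 0  0   0   1   0 ]
  [ 0  0   0   6   0 ]
Subtract 6 times R2 from R3.
  [ 1  2  -4  -2  -1 ]
  [ 0  0   0   1   0 ]
  [ 0  0   0   0   0 ]
Add 2 times R2 to R1.
  [ 1  2  -4  0  -1 ]
  [ 0  0   0  1   0 ]
  [ 0  0   0  0   0 ]
Pivot columns are the columns containing a leading 1.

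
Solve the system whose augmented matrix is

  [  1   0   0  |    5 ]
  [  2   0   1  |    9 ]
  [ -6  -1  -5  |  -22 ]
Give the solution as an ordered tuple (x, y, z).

R2 ← R2 − 2·R1
  [  1   0   0  |    5 ]
  [  0   0   1  |   -1 ]
  [ -6  -1  -5  |  -22 ]
R3 ← R3 + 6·R1
  [ 1   0   0  |   5 ]
  [ 0   0   1  |  -1 ]
  [ 0  -1  -5  |   8 ]
R2 <-> R3
  [ 1   0   0  |   5 ]
  [ 0  -1  -5  |   8 ]
  [ 0   0   1  |  -1 ]
R2 ← -1·R2
  [ 1  0  0  |   5 ]
  [ 0  1  5  |  -8 ]
  [ 0  0  1  |  -1 ]
R2 ← R2 − 5·R3
  [ 1  0  0  |   5 ]
  [ 0  1  0  |  -3 ]
  [ 0  0  1  |  -1 ]
Reading off the last column: x = 5, y = -3, z = -1.

(5, -3, -1)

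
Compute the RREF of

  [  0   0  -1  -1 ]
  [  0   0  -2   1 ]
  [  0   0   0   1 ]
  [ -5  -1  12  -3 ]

ρ1 <-> ρ4
ρ1 → -1/5·ρ1
ρ2 → -1/2·ρ2
ρ4 → ρ4 + ρ2
ρ4 → ρ4 + 3/2·ρ3
ρ2 → ρ2 + 1/2·ρ3
ρ1 → ρ1 − 3/5·ρ3
ρ1 → ρ1 + 12/5·ρ2

[[1, 1/5, 0, 0], [0, 0, 1, 0], [0, 0, 0, 1], [0, 0, 0, 0]]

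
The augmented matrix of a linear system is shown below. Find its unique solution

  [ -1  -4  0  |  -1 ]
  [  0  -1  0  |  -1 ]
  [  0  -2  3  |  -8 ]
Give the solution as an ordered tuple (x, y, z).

R1 := -1·R1
  [ 1   4  0  |   1 ]
  [ 0  -1  0  |  -1 ]
  [ 0  -2  3  |  -8 ]
R2 := -1·R2
  [ 1   4  0  |   1 ]
  [ 0   1  0  |   1 ]
  [ 0  -2  3  |  -8 ]
R3 := R3 + 2·R2
  [ 1  4  0  |   1 ]
  [ 0  1  0  |   1 ]
  [ 0  0  3  |  -6 ]
R3 := 1/3·R3
  [ 1  4  0  |   1 ]
  [ 0  1  0  |   1 ]
  [ 0  0  1  |  -2 ]
R1 := R1 − 4·R2
  [ 1  0  0  |  -3 ]
  [ 0  1  0  |   1 ]
  [ 0  0  1  |  -2 ]
Reading off the last column: x = -3, y = 1, z = -2.

(-3, 1, -2)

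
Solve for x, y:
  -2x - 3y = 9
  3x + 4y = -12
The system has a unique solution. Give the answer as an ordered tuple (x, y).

(0, -3)

Form the augmented matrix and row-reduce:
  [ -2  -3  |    9 ]
  [  3   4  |  -12 ]
ρ1 -> -1/2·ρ1
  [ 1  3/2  |  -9/2 ]
  [ 3    4  |   -12 ]
ρ2 -> ρ2 − 3·ρ1
  [ 1   3/2  |  -9/2 ]
  [ 0  -1/2  |   3/2 ]
ρ2 -> -2·ρ2
  [ 1  3/2  |  -9/2 ]
  [ 0    1  |    -3 ]
ρ1 -> ρ1 − 3/2·ρ2
  [ 1  0  |   0 ]
  [ 0  1  |  -3 ]
Reading off the last column: x = 0, y = -3.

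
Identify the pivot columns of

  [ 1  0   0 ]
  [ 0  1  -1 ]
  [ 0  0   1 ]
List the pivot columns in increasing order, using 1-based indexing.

r2 → r2 + r3
  [ 1  0  0 ]
  [ 0  1  0 ]
  [ 0  0  1 ]
Pivot columns are the columns containing a leading 1.

1, 2, 3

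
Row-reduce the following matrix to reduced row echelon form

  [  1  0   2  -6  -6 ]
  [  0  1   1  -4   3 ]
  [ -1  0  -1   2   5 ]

[[1, 0, 0, 2, -4], [0, 1, 0, 0, 4], [0, 0, 1, -4, -1]]

r3 := r3 + r1
  [ 1  0  2  -6  -6 ]
  [ 0  1  1  -4   3 ]
  [ 0  0  1  -4  -1 ]
r2 := r2 − r3
  [ 1  0  2  -6  -6 ]
  [ 0  1  0   0   4 ]
  [ 0  0  1  -4  -1 ]
r1 := r1 − 2·r3
  [ 1  0  0   2  -4 ]
  [ 0  1  0   0   4 ]
  [ 0  0  1  -4  -1 ]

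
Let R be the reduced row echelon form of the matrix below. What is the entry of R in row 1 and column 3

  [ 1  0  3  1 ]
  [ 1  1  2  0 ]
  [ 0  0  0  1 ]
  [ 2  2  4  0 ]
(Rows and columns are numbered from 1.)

R2 → R2 − R1
R4 → R4 − 2·R1
R4 → R4 − 2·R2
R2 → R2 + R3
R1 → R1 − R3

3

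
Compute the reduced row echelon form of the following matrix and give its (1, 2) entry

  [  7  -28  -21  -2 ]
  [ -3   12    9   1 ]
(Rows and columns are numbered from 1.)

-4

Multiply ρ1 by 1/7.
  [  1  -4  -3  -2/7 ]
  [ -3  12   9     1 ]
Add 3 times ρ1 to ρ2.
  [ 1  -4  -3  -2/7 ]
  [ 0   0   0   1/7 ]
Multiply ρ2 by 7.
  [ 1  -4  -3  -2/7 ]
  [ 0   0   0     1 ]
Add 2/7 times ρ2 to ρ1.
  [ 1  -4  -3  0 ]
  [ 0   0   0  1 ]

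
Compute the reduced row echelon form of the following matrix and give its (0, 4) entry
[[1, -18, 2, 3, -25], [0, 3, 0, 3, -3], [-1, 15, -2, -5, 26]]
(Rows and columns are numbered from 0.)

-1

r3 ← r3 + r1
r2 ← 1/3·r2
r3 ← r3 + 3·r2
r2 ← r2 − r3
r1 ← r1 − 3·r3
r1 ← r1 + 18·r2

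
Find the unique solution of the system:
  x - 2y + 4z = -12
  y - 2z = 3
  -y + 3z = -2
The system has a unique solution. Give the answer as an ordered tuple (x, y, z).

(-6, 5, 1)

Form the augmented matrix and row-reduce:
  [ 1  -2   4  |  -12 ]
  [ 0   1  -2  |    3 ]
  [ 0  -1   3  |   -2 ]
r3 → r3 + r2
  [ 1  -2   4  |  -12 ]
  [ 0   1  -2  |    3 ]
  [ 0   0   1  |    1 ]
r2 → r2 + 2·r3
  [ 1  -2  4  |  -12 ]
  [ 0   1  0  |    5 ]
  [ 0   0  1  |    1 ]
r1 → r1 − 4·r3
  [ 1  -2  0  |  -16 ]
  [ 0   1  0  |    5 ]
  [ 0   0  1  |    1 ]
r1 → r1 + 2·r2
  [ 1  0  0  |  -6 ]
  [ 0  1  0  |   5 ]
  [ 0  0  1  |   1 ]
Reading off the last column: x = -6, y = 5, z = 1.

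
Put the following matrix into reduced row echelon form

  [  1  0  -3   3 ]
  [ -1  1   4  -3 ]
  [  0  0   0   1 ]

Add R1 to R2.
  [ 1  0  -3  3 ]
  [ 0  1   1  0 ]
  [ 0  0   0  1 ]
Subtract 3 times R3 from R1.
  [ 1  0  -3  0 ]
  [ 0  1   1  0 ]
  [ 0  0   0  1 ]

[[1, 0, -3, 0], [0, 1, 1, 0], [0, 0, 0, 1]]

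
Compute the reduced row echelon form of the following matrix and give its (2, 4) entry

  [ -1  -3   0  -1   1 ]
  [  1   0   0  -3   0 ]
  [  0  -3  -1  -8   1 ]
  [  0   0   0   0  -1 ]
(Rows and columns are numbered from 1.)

4/3

r1 := -1·r1
  [ 1   3   0   1  -1 ]
  [ 1   0   0  -3   0 ]
  [ 0  -3  -1  -8   1 ]
  [ 0   0   0   0  -1 ]
r2 := r2 − r1
  [ 1   3   0   1  -1 ]
  [ 0  -3   0  -4   1 ]
  [ 0  -3  -1  -8   1 ]
  [ 0   0   0   0  -1 ]
r2 := -1/3·r2
  [ 1   3   0    1    -1 ]
  [ 0   1   0  4/3  -1/3 ]
  [ 0  -3  -1   -8     1 ]
  [ 0   0   0    0    -1 ]
r3 := r3 + 3·r2
  [ 1  3   0    1    -1 ]
  [ 0  1   0  4/3  -1/3 ]
  [ 0  0  -1   -4     0 ]
  [ 0  0   0    0    -1 ]
r3 := -1·r3
  [ 1  3  0    1    -1 ]
  [ 0  1  0  4/3  -1/3 ]
  [ 0  0  1    4     0 ]
  [ 0  0  0    0    -1 ]
r4 := -1·r4
  [ 1  3  0    1    -1 ]
  [ 0  1  0  4/3  -1/3 ]
  [ 0  0  1    4     0 ]
  [ 0  0  0    0     1 ]
r2 := r2 + 1/3·r4
  [ 1  3  0    1  -1 ]
  [ 0  1  0  4/3   0 ]
  [ 0  0  1    4   0 ]
  [ 0  0  0    0   1 ]
r1 := r1 + r4
  [ 1  3  0    1  0 ]
  [ 0  1  0  4/3  0 ]
  [ 0  0  1    4  0 ]
  [ 0  0  0    0  1 ]
r1 := r1 − 3·r2
  [ 1  0  0   -3  0 ]
  [ 0  1  0  4/3  0 ]
  [ 0  0  1    4  0 ]
  [ 0  0  0    0  1 ]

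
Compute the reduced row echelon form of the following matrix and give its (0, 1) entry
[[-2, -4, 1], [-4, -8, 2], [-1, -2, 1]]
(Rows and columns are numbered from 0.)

ρ1 → -1/2·ρ1
  [  1   2  -1/2 ]
  [ -4  -8     2 ]
  [ -1  -2     1 ]
ρ2 → ρ2 + 4·ρ1
  [  1   2  -1/2 ]
  [  0   0     0 ]
  [ -1  -2     1 ]
ρ3 → ρ3 + ρ1
  [ 1  2  -1/2 ]
  [ 0  0     0 ]
  [ 0  0   1/2 ]
ρ2 ↔ ρ3
  [ 1  2  -1/2 ]
  [ 0  0   1/2 ]
  [ 0  0     0 ]
ρ2 → 2·ρ2
  [ 1  2  -1/2 ]
  [ 0  0     1 ]
  [ 0  0     0 ]
ρ1 → ρ1 + 1/2·ρ2
  [ 1  2  0 ]
  [ 0  0  1 ]
  [ 0  0  0 ]

2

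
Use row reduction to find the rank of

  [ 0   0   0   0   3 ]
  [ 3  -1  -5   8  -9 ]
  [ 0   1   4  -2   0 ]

Swap R1 and R2.
  [ 3  -1  -5   8  -9 ]
  [ 0   0   0   0   3 ]
  [ 0   1   4  -2   0 ]
Multiply R1 by 1/3.
  [ 1  -1/3  -5/3  8/3  -3 ]
  [ 0     0     0    0   3 ]
  [ 0     1     4   -2   0 ]
Swap R2 and R3.
  [ 1  -1/3  -5/3  8/3  -3 ]
  [ 0     1     4   -2   0 ]
  [ 0     0     0    0   3 ]
Multiply R3 by 1/3.
  [ 1  -1/3  -5/3  8/3  -3 ]
  [ 0     1     4   -2   0 ]
  [ 0     0     0    0   1 ]
Add 3 times R3 to R1.
  [ 1  -1/3  -5/3  8/3  0 ]
  [ 0     1     4   -2  0 ]
  [ 0     0     0    0  1 ]
Add 1/3 times R2 to R1.
  [ 1  0  -1/3   2  0 ]
  [ 0  1     4  -2  0 ]
  [ 0  0     0   0  1 ]
The reduced form has 3 nonzero rows.

rank = 3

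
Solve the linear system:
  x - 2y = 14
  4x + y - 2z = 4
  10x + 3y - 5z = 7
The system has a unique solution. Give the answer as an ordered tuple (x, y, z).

Form the augmented matrix and row-reduce:
  [  1  -2   0  |  14 ]
  [  4   1  -2  |   4 ]
  [ 10   3  -5  |   7 ]
Subtract 4 times R1 from R2.
  [  1  -2   0  |   14 ]
  [  0   9  -2  |  -52 ]
  [ 10   3  -5  |    7 ]
Subtract 10 times R1 from R3.
  [ 1  -2   0  |    14 ]
  [ 0   9  -2  |   -52 ]
  [ 0  23  -5  |  -133 ]
Multiply R2 by 1/9.
  [ 1  -2     0  |     14 ]
  [ 0   1  -2/9  |  -52/9 ]
  [ 0  23    -5  |   -133 ]
Subtract 23 times R2 from R3.
  [ 1  -2     0  |     14 ]
  [ 0   1  -2/9  |  -52/9 ]
  [ 0   0   1/9  |   -1/9 ]
Multiply R3 by 9.
  [ 1  -2     0  |     14 ]
  [ 0   1  -2/9  |  -52/9 ]
  [ 0   0     1  |     -1 ]
Add 2/9 times R3 to R2.
  [ 1  -2  0  |  14 ]
  [ 0   1  0  |  -6 ]
  [ 0   0  1  |  -1 ]
Add 2 times R2 to R1.
  [ 1  0  0  |   2 ]
  [ 0  1  0  |  -6 ]
  [ 0  0  1  |  -1 ]
Reading off the last column: x = 2, y = -6, z = -1.

(2, -6, -1)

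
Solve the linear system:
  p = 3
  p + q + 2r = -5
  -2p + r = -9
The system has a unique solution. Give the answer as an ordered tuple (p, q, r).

(3, -2, -3)

Form the augmented matrix and row-reduce:
  [  1  0  0  |   3 ]
  [  1  1  2  |  -5 ]
  [ -2  0  1  |  -9 ]
ρ2 := ρ2 − ρ1
  [  1  0  0  |   3 ]
  [  0  1  2  |  -8 ]
  [ -2  0  1  |  -9 ]
ρ3 := ρ3 + 2·ρ1
  [ 1  0  0  |   3 ]
  [ 0  1  2  |  -8 ]
  [ 0  0  1  |  -3 ]
ρ2 := ρ2 − 2·ρ3
  [ 1  0  0  |   3 ]
  [ 0  1  0  |  -2 ]
  [ 0  0  1  |  -3 ]
Reading off the last column: p = 3, q = -2, r = -3.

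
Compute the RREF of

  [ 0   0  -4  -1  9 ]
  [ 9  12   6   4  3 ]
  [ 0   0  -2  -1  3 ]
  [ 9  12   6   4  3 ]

r1 ↔ r2
  [ 9  12   6   4  3 ]
  [ 0   0  -4  -1  9 ]
  [ 0   0  -2  -1  3 ]
  [ 9  12   6   4  3 ]
r1 ← 1/9·r1
  [ 1  4/3  2/3  4/9  1/3 ]
  [ 0    0   -4   -1    9 ]
  [ 0    0   -2   -1    3 ]
  [ 9   12    6    4    3 ]
r4 ← r4 − 9·r1
  [ 1  4/3  2/3  4/9  1/3 ]
  [ 0    0   -4   -1    9 ]
  [ 0    0   -2   -1    3 ]
  [ 0    0    0    0    0 ]
r2 ← -1/4·r2
  [ 1  4/3  2/3  4/9   1/3 ]
  [ 0    0    1  1/4  -9/4 ]
  [ 0    0   -2   -1     3 ]
  [ 0    0    0    0     0 ]
r3 ← r3 + 2·r2
  [ 1  4/3  2/3   4/9   1/3 ]
  [ 0    0    1   1/4  -9/4 ]
  [ 0    0    0  -1/2  -3/2 ]
  [ 0    0    0     0     0 ]
r3 ← -2·r3
  [ 1  4/3  2/3  4/9   1/3 ]
  [ 0    0    1  1/4  -9/4 ]
  [ 0    0    0    1     3 ]
  [ 0    0    0    0     0 ]
r2 ← r2 − 1/4·r3
  [ 1  4/3  2/3  4/9  1/3 ]
  [ 0    0    1    0   -3 ]
  [ 0    0    0    1    3 ]
  [ 0    0    0    0    0 ]
r1 ← r1 − 4/9·r3
  [ 1  4/3  2/3  0  -1 ]
  [ 0    0    1  0  -3 ]
  [ 0    0    0  1   3 ]
  [ 0    0    0  0   0 ]
r1 ← r1 − 2/3·r2
  [ 1  4/3  0  0   1 ]
  [ 0    0  1  0  -3 ]
  [ 0    0  0  1   3 ]
  [ 0    0  0  0   0 ]

[[1, 4/3, 0, 0, 1], [0, 0, 1, 0, -3], [0, 0, 0, 1, 3], [0, 0, 0, 0, 0]]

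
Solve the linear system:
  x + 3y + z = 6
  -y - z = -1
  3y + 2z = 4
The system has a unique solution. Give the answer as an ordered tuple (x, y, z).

Form the augmented matrix and row-reduce:
  [ 1   3   1  |   6 ]
  [ 0  -1  -1  |  -1 ]
  [ 0   3   2  |   4 ]
R2 -> -1·R2
  [ 1  3  1  |  6 ]
  [ 0  1  1  |  1 ]
  [ 0  3  2  |  4 ]
R3 -> R3 − 3·R2
  [ 1  3   1  |  6 ]
  [ 0  1   1  |  1 ]
  [ 0  0  -1  |  1 ]
R3 -> -1·R3
  [ 1  3  1  |   6 ]
  [ 0  1  1  |   1 ]
  [ 0  0  1  |  -1 ]
R2 -> R2 − R3
  [ 1  3  1  |   6 ]
  [ 0  1  0  |   2 ]
  [ 0  0  1  |  -1 ]
R1 -> R1 − R3
  [ 1  3  0  |   7 ]
  [ 0  1  0  |   2 ]
  [ 0  0  1  |  -1 ]
R1 -> R1 − 3·R2
  [ 1  0  0  |   1 ]
  [ 0  1  0  |   2 ]
  [ 0  0  1  |  -1 ]
Reading off the last column: x = 1, y = 2, z = -1.

(1, 2, -1)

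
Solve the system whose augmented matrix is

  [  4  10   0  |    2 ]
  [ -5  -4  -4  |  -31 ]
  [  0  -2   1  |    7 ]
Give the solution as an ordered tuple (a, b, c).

Multiply r1 by 1/4.
  [  1  5/2   0  |  1/2 ]
  [ -5   -4  -4  |  -31 ]
  [  0   -2   1  |    7 ]
Add 5 times r1 to r2.
  [ 1   5/2   0  |    1/2 ]
  [ 0  17/2  -4  |  -57/2 ]
  [ 0    -2   1  |      7 ]
Multiply r2 by 2/17.
  [ 1  5/2      0  |     1/2 ]
  [ 0    1  -8/17  |  -57/17 ]
  [ 0   -2      1  |       7 ]
Add 2 times r2 to r3.
  [ 1  5/2      0  |     1/2 ]
  [ 0    1  -8/17  |  -57/17 ]
  [ 0    0   1/17  |    5/17 ]
Multiply r3 by 17.
  [ 1  5/2      0  |     1/2 ]
  [ 0    1  -8/17  |  -57/17 ]
  [ 0    0      1  |       5 ]
Add 8/17 times r3 to r2.
  [ 1  5/2  0  |  1/2 ]
  [ 0    1  0  |   -1 ]
  [ 0    0  1  |    5 ]
Subtract 5/2 times r2 from r1.
  [ 1  0  0  |   3 ]
  [ 0  1  0  |  -1 ]
  [ 0  0  1  |   5 ]
Reading off the last column: a = 3, b = -1, c = 5.

(3, -1, 5)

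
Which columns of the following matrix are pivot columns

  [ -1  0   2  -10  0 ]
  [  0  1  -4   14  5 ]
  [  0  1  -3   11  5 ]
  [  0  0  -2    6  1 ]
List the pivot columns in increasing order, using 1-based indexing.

1, 2, 3, 5

r1 ← -1·r1
  [ 1  0  -2  10  0 ]
  [ 0  1  -4  14  5 ]
  [ 0  1  -3  11  5 ]
  [ 0  0  -2   6  1 ]
r3 ← r3 − r2
  [ 1  0  -2  10  0 ]
  [ 0  1  -4  14  5 ]
  [ 0  0   1  -3  0 ]
  [ 0  0  -2   6  1 ]
r4 ← r4 + 2·r3
  [ 1  0  -2  10  0 ]
  [ 0  1  -4  14  5 ]
  [ 0  0   1  -3  0 ]
  [ 0  0   0   0  1 ]
r2 ← r2 − 5·r4
  [ 1  0  -2  10  0 ]
  [ 0  1  -4  14  0 ]
  [ 0  0   1  -3  0 ]
  [ 0  0   0   0  1 ]
r2 ← r2 + 4·r3
  [ 1  0  -2  10  0 ]
  [ 0  1   0   2  0 ]
  [ 0  0   1  -3  0 ]
  [ 0  0   0   0  1 ]
r1 ← r1 + 2·r3
  [ 1  0  0   4  0 ]
  [ 0  1  0   2  0 ]
  [ 0  0  1  -3  0 ]
  [ 0  0  0   0  1 ]
Pivot columns are the columns containing a leading 1.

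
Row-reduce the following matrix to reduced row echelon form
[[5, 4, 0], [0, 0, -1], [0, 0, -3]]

[[1, 4/5, 0], [0, 0, 1], [0, 0, 0]]

Multiply R1 by 1/5.
  [ 1  4/5   0 ]
  [ 0    0  -1 ]
  [ 0    0  -3 ]
Multiply R2 by -1.
  [ 1  4/5   0 ]
  [ 0    0   1 ]
  [ 0    0  -3 ]
Add 3 times R2 to R3.
  [ 1  4/5  0 ]
  [ 0    0  1 ]
  [ 0    0  0 ]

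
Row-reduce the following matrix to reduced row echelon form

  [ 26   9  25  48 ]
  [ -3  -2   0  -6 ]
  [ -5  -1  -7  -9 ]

R1 → 1/26·R1
  [  1  9/26  25/26  24/13 ]
  [ -3    -2      0     -6 ]
  [ -5    -1     -7     -9 ]
R2 → R2 + 3·R1
  [  1    9/26  25/26  24/13 ]
  [  0  -25/26  75/26  -6/13 ]
  [ -5      -1     -7     -9 ]
R3 → R3 + 5·R1
  [ 1    9/26   25/26  24/13 ]
  [ 0  -25/26   75/26  -6/13 ]
  [ 0   19/26  -57/26   3/13 ]
R2 → -26/25·R2
  [ 1   9/26   25/26  24/13 ]
  [ 0      1      -3  12/25 ]
  [ 0  19/26  -57/26   3/13 ]
R3 → R3 − 19/26·R2
  [ 1  9/26  25/26  24/13 ]
  [ 0     1     -3  12/25 ]
  [ 0     0      0  -3/25 ]
R3 → -25/3·R3
  [ 1  9/26  25/26  24/13 ]
  [ 0     1     -3  12/25 ]
  [ 0     0      0      1 ]
R2 → R2 − 12/25·R3
  [ 1  9/26  25/26  24/13 ]
  [ 0     1     -3      0 ]
  [ 0     0      0      1 ]
R1 → R1 − 24/13·R3
  [ 1  9/26  25/26  0 ]
  [ 0     1     -3  0 ]
  [ 0     0      0  1 ]
R1 → R1 − 9/26·R2
  [ 1  0   2  0 ]
  [ 0  1  -3  0 ]
  [ 0  0   0  1 ]

[[1, 0, 2, 0], [0, 1, -3, 0], [0, 0, 0, 1]]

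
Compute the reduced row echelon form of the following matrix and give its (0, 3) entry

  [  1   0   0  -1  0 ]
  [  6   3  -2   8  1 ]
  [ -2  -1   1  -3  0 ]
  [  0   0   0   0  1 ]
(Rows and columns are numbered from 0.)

Subtract 6 times R1 from R2.
  [  1   0   0  -1  0 ]
  [  0   3  -2  14  1 ]
  [ -2  -1   1  -3  0 ]
  [  0   0   0   0  1 ]
Add 2 times R1 to R3.
  [ 1   0   0  -1  0 ]
  [ 0   3  -2  14  1 ]
  [ 0  -1   1  -5  0 ]
  [ 0   0   0   0  1 ]
Multiply R2 by 1/3.
  [ 1   0     0    -1    0 ]
  [ 0   1  -2/3  14/3  1/3 ]
  [ 0  -1     1    -5    0 ]
  [ 0   0     0     0    1 ]
Add R2 to R3.
  [ 1  0     0    -1    0 ]
  [ 0  1  -2/3  14/3  1/3 ]
  [ 0  0   1/3  -1/3  1/3 ]
  [ 0  0     0     0    1 ]
Multiply R3 by 3.
  [ 1  0     0    -1    0 ]
  [ 0  1  -2/3  14/3  1/3 ]
  [ 0  0     1    -1    1 ]
  [ 0  0     0     0    1 ]
Subtract R4 from R3.
  [ 1  0     0    -1    0 ]
  [ 0  1  -2/3  14/3  1/3 ]
  [ 0  0     1    -1    0 ]
  [ 0  0     0     0    1 ]
Subtract 1/3 times R4 from R2.
  [ 1  0     0    -1  0 ]
  [ 0  1  -2/3  14/3  0 ]
  [ 0  0     1    -1  0 ]
  [ 0  0     0     0  1 ]
Add 2/3 times R3 to R2.
  [ 1  0  0  -1  0 ]
  [ 0  1  0   4  0 ]
  [ 0  0  1  -1  0 ]
  [ 0  0  0   0  1 ]

-1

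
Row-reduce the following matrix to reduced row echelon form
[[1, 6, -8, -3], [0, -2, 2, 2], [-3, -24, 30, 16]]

[[1, 0, -2, 0], [0, 1, -1, 0], [0, 0, 0, 1]]

Add 3 times ρ1 to ρ3.
Multiply ρ2 by -1/2.
Add 6 times ρ2 to ρ3.
Add ρ3 to ρ2.
Add 3 times ρ3 to ρ1.
Subtract 6 times ρ2 from ρ1.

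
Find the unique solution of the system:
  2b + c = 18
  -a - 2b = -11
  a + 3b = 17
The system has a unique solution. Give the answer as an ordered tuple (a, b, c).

Form the augmented matrix and row-reduce:
  [  0   2  1  |   18 ]
  [ -1  -2  0  |  -11 ]
  [  1   3  0  |   17 ]
r1 ↔ r2
  [ -1  -2  0  |  -11 ]
  [  0   2  1  |   18 ]
  [  1   3  0  |   17 ]
r1 ← -1·r1
  [ 1  2  0  |  11 ]
  [ 0  2  1  |  18 ]
  [ 1  3  0  |  17 ]
r3 ← r3 − r1
  [ 1  2  0  |  11 ]
  [ 0  2  1  |  18 ]
  [ 0  1  0  |   6 ]
r2 ← 1/2·r2
  [ 1  2    0  |  11 ]
  [ 0  1  1/2  |   9 ]
  [ 0  1    0  |   6 ]
r3 ← r3 − r2
  [ 1  2     0  |  11 ]
  [ 0  1   1/2  |   9 ]
  [ 0  0  -1/2  |  -3 ]
r3 ← -2·r3
  [ 1  2    0  |  11 ]
  [ 0  1  1/2  |   9 ]
  [ 0  0    1  |   6 ]
r2 ← r2 − 1/2·r3
  [ 1  2  0  |  11 ]
  [ 0  1  0  |   6 ]
  [ 0  0  1  |   6 ]
r1 ← r1 − 2·r2
  [ 1  0  0  |  -1 ]
  [ 0  1  0  |   6 ]
  [ 0  0  1  |   6 ]
Reading off the last column: a = -1, b = 6, c = 6.

(-1, 6, 6)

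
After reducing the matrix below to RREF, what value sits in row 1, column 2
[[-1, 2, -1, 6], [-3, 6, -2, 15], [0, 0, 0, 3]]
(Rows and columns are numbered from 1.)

Multiply R1 by -1.
  [  1  -2   1  -6 ]
  [ -3   6  -2  15 ]
  [  0   0   0   3 ]
Add 3 times R1 to R2.
  [ 1  -2  1  -6 ]
  [ 0   0  1  -3 ]
  [ 0   0  0   3 ]
Multiply R3 by 1/3.
  [ 1  -2  1  -6 ]
  [ 0   0  1  -3 ]
  [ 0   0  0   1 ]
Add 3 times R3 to R2.
  [ 1  -2  1  -6 ]
  [ 0   0  1   0 ]
  [ 0   0  0   1 ]
Add 6 times R3 to R1.
  [ 1  -2  1  0 ]
  [ 0   0  1  0 ]
  [ 0   0  0  1 ]
Subtract R2 from R1.
  [ 1  -2  0  0 ]
  [ 0   0  1  0 ]
  [ 0   0  0  1 ]

-2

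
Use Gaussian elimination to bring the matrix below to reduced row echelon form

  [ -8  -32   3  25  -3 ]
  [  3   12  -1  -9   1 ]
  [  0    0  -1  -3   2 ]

R1 → -1/8·R1
  [ 1   4  -3/8  -25/8  3/8 ]
  [ 3  12    -1     -9    1 ]
  [ 0   0    -1     -3    2 ]
R2 → R2 − 3·R1
  [ 1  4  -3/8  -25/8   3/8 ]
  [ 0  0   1/8    3/8  -1/8 ]
  [ 0  0    -1     -3     2 ]
R2 → 8·R2
  [ 1  4  -3/8  -25/8  3/8 ]
  [ 0  0     1      3   -1 ]
  [ 0  0    -1     -3    2 ]
R3 → R3 + R2
  [ 1  4  -3/8  -25/8  3/8 ]
  [ 0  0     1      3   -1 ]
  [ 0  0     0      0    1 ]
R2 → R2 + R3
  [ 1  4  -3/8  -25/8  3/8 ]
  [ 0  0     1      3    0 ]
  [ 0  0     0      0    1 ]
R1 → R1 − 3/8·R3
  [ 1  4  -3/8  -25/8  0 ]
  [ 0  0     1      3  0 ]
  [ 0  0     0      0  1 ]
R1 → R1 + 3/8·R2
  [ 1  4  0  -2  0 ]
  [ 0  0  1   3  0 ]
  [ 0  0  0   0  1 ]

[[1, 4, 0, -2, 0], [0, 0, 1, 3, 0], [0, 0, 0, 0, 1]]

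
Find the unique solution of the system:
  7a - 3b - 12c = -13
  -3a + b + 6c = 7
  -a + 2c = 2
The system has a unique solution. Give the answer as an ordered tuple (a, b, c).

Form the augmented matrix and row-reduce:
  [  7  -3  -12  |  -13 ]
  [ -3   1    6  |    7 ]
  [ -1   0    2  |    2 ]
Multiply r1 by 1/7.
  [  1  -3/7  -12/7  |  -13/7 ]
  [ -3     1      6  |      7 ]
  [ -1     0      2  |      2 ]
Add 3 times r1 to r2.
  [  1  -3/7  -12/7  |  -13/7 ]
  [  0  -2/7    6/7  |   10/7 ]
  [ -1     0      2  |      2 ]
Add r1 to r3.
  [ 1  -3/7  -12/7  |  -13/7 ]
  [ 0  -2/7    6/7  |   10/7 ]
  [ 0  -3/7    2/7  |    1/7 ]
Multiply r2 by -7/2.
  [ 1  -3/7  -12/7  |  -13/7 ]
  [ 0     1     -3  |     -5 ]
  [ 0  -3/7    2/7  |    1/7 ]
Add 3/7 times r2 to r3.
  [ 1  -3/7  -12/7  |  -13/7 ]
  [ 0     1     -3  |     -5 ]
  [ 0     0     -1  |     -2 ]
Multiply r3 by -1.
  [ 1  -3/7  -12/7  |  -13/7 ]
  [ 0     1     -3  |     -5 ]
  [ 0     0      1  |      2 ]
Add 3 times r3 to r2.
  [ 1  -3/7  -12/7  |  -13/7 ]
  [ 0     1      0  |      1 ]
  [ 0     0      1  |      2 ]
Add 12/7 times r3 to r1.
  [ 1  -3/7  0  |  11/7 ]
  [ 0     1  0  |     1 ]
  [ 0     0  1  |     2 ]
Add 3/7 times r2 to r1.
  [ 1  0  0  |  2 ]
  [ 0  1  0  |  1 ]
  [ 0  0  1  |  2 ]
Reading off the last column: a = 2, b = 1, c = 2.

(2, 1, 2)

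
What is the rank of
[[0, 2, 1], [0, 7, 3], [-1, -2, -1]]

rank = 3

ρ1 <-> ρ3
  [ -1  -2  -1 ]
  [  0   7   3 ]
  [  0   2   1 ]
ρ1 -> -1·ρ1
  [ 1  2  1 ]
  [ 0  7  3 ]
  [ 0  2  1 ]
ρ2 -> 1/7·ρ2
  [ 1  2    1 ]
  [ 0  1  3/7 ]
  [ 0  2    1 ]
ρ3 -> ρ3 − 2·ρ2
  [ 1  2    1 ]
  [ 0  1  3/7 ]
  [ 0  0  1/7 ]
ρ3 -> 7·ρ3
  [ 1  2    1 ]
  [ 0  1  3/7 ]
  [ 0  0    1 ]
ρ2 -> ρ2 − 3/7·ρ3
  [ 1  2  1 ]
  [ 0  1  0 ]
  [ 0  0  1 ]
ρ1 -> ρ1 − ρ3
  [ 1  2  0 ]
  [ 0  1  0 ]
  [ 0  0  1 ]
ρ1 -> ρ1 − 2·ρ2
  [ 1  0  0 ]
  [ 0  1  0 ]
  [ 0  0  1 ]
The reduced form has 3 nonzero rows.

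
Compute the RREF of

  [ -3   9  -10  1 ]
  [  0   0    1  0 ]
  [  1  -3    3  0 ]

Multiply R1 by -1/3.
  [ 1  -3  10/3  -1/3 ]
  [ 0   0     1     0 ]
  [ 1  -3     3     0 ]
Subtract R1 from R3.
  [ 1  -3  10/3  -1/3 ]
  [ 0   0     1     0 ]
  [ 0   0  -1/3   1/3 ]
Add 1/3 times R2 to R3.
  [ 1  -3  10/3  -1/3 ]
  [ 0   0     1     0 ]
  [ 0   0     0   1/3 ]
Multiply R3 by 3.
  [ 1  -3  10/3  -1/3 ]
  [ 0   0     1     0 ]
  [ 0   0     0     1 ]
Add 1/3 times R3 to R1.
  [ 1  -3  10/3  0 ]
  [ 0   0     1  0 ]
  [ 0   0     0  1 ]
Subtract 10/3 times R2 from R1.
  [ 1  -3  0  0 ]
  [ 0   0  1  0 ]
  [ 0   0  0  1 ]

[[1, -3, 0, 0], [0, 0, 1, 0], [0, 0, 0, 1]]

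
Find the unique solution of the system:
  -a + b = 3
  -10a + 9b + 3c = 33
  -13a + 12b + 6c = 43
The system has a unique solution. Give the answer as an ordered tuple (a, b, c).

(-5, -2, 1/3)

Form the augmented matrix and row-reduce:
  [  -1   1  0  |   3 ]
  [ -10   9  3  |  33 ]
  [ -13  12  6  |  43 ]
R1 ← -1·R1
R2 ← R2 + 10·R1
R3 ← R3 + 13·R1
R2 ← -1·R2
R3 ← R3 + R2
R3 ← 1/3·R3
R2 ← R2 + 3·R3
R1 ← R1 + R2
Reading off the last column: a = -5, b = -2, c = 1/3.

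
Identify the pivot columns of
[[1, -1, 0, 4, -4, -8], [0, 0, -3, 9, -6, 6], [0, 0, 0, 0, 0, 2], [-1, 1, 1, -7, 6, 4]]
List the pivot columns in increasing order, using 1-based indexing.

1, 3, 6

Add R1 to R4.
  [ 1  -1   0   4  -4  -8 ]
  [ 0   0  -3   9  -6   6 ]
  [ 0   0   0   0   0   2 ]
  [ 0   0   1  -3   2  -4 ]
Multiply R2 by -1/3.
  [ 1  -1  0   4  -4  -8 ]
  [ 0   0  1  -3   2  -2 ]
  [ 0   0  0   0   0   2 ]
  [ 0   0  1  -3   2  -4 ]
Subtract R2 from R4.
  [ 1  -1  0   4  -4  -8 ]
  [ 0   0  1  -3   2  -2 ]
  [ 0   0  0   0   0   2 ]
  [ 0   0  0   0   0  -2 ]
Multiply R3 by 1/2.
  [ 1  -1  0   4  -4  -8 ]
  [ 0   0  1  -3   2  -2 ]
  [ 0   0  0   0   0   1 ]
  [ 0   0  0   0   0  -2 ]
Add 2 times R3 to R4.
  [ 1  -1  0   4  -4  -8 ]
  [ 0   0  1  -3   2  -2 ]
  [ 0   0  0   0   0   1 ]
  [ 0   0  0   0   0   0 ]
Add 2 times R3 to R2.
  [ 1  -1  0   4  -4  -8 ]
  [ 0   0  1  -3   2   0 ]
  [ 0   0  0   0   0   1 ]
  [ 0   0  0   0   0   0 ]
Add 8 times R3 to R1.
  [ 1  -1  0   4  -4  0 ]
  [ 0   0  1  -3   2  0 ]
  [ 0   0  0   0   0  1 ]
  [ 0   0  0   0   0  0 ]
Pivot columns are the columns containing a leading 1.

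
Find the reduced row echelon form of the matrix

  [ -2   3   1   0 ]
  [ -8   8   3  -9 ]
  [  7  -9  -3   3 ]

[[1, 0, 0, 3], [0, 1, 0, 3], [0, 0, 1, -3]]

Multiply ρ1 by -1/2.
  [  1  -3/2  -1/2   0 ]
  [ -8     8     3  -9 ]
  [  7    -9    -3   3 ]
Add 8 times ρ1 to ρ2.
  [ 1  -3/2  -1/2   0 ]
  [ 0    -4    -1  -9 ]
  [ 7    -9    -3   3 ]
Subtract 7 times ρ1 from ρ3.
  [ 1  -3/2  -1/2   0 ]
  [ 0    -4    -1  -9 ]
  [ 0   3/2   1/2   3 ]
Multiply ρ2 by -1/4.
  [ 1  -3/2  -1/2    0 ]
  [ 0     1   1/4  9/4 ]
  [ 0   3/2   1/2    3 ]
Subtract 3/2 times ρ2 from ρ3.
  [ 1  -3/2  -1/2     0 ]
  [ 0     1   1/4   9/4 ]
  [ 0     0   1/8  -3/8 ]
Multiply ρ3 by 8.
  [ 1  -3/2  -1/2    0 ]
  [ 0     1   1/4  9/4 ]
  [ 0     0     1   -3 ]
Subtract 1/4 times ρ3 from ρ2.
  [ 1  -3/2  -1/2   0 ]
  [ 0     1     0   3 ]
  [ 0     0     1  -3 ]
Add 1/2 times ρ3 to ρ1.
  [ 1  -3/2  0  -3/2 ]
  [ 0     1  0     3 ]
  [ 0     0  1    -3 ]
Add 3/2 times ρ2 to ρ1.
  [ 1  0  0   3 ]
  [ 0  1  0   3 ]
  [ 0  0  1  -3 ]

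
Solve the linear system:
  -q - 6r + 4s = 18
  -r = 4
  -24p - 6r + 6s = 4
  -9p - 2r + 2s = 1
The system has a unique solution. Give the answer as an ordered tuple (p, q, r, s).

Form the augmented matrix and row-reduce:
  [   0  -1  -6  4  |  18 ]
  [   0   0  -1  0  |   4 ]
  [ -24   0  -6  6  |   4 ]
  [  -9   0  -2  2  |   1 ]
ρ1 ↔ ρ3
  [ -24   0  -6  6  |   4 ]
  [   0   0  -1  0  |   4 ]
  [   0  -1  -6  4  |  18 ]
  [  -9   0  -2  2  |   1 ]
ρ1 ← -1/24·ρ1
  [  1   0  1/4  -1/4  |  -1/6 ]
  [  0   0   -1     0  |     4 ]
  [  0  -1   -6     4  |    18 ]
  [ -9   0   -2     2  |     1 ]
ρ4 ← ρ4 + 9·ρ1
  [ 1   0  1/4  -1/4  |  -1/6 ]
  [ 0   0   -1     0  |     4 ]
  [ 0  -1   -6     4  |    18 ]
  [ 0   0  1/4  -1/4  |  -1/2 ]
ρ2 ↔ ρ3
  [ 1   0  1/4  -1/4  |  -1/6 ]
  [ 0  -1   -6     4  |    18 ]
  [ 0   0   -1     0  |     4 ]
  [ 0   0  1/4  -1/4  |  -1/2 ]
ρ2 ← -1·ρ2
  [ 1  0  1/4  -1/4  |  -1/6 ]
  [ 0  1    6    -4  |   -18 ]
  [ 0  0   -1     0  |     4 ]
  [ 0  0  1/4  -1/4  |  -1/2 ]
ρ3 ← -1·ρ3
  [ 1  0  1/4  -1/4  |  -1/6 ]
  [ 0  1    6    -4  |   -18 ]
  [ 0  0    1     0  |    -4 ]
  [ 0  0  1/4  -1/4  |  -1/2 ]
ρ4 ← ρ4 − 1/4·ρ3
  [ 1  0  1/4  -1/4  |  -1/6 ]
  [ 0  1    6    -4  |   -18 ]
  [ 0  0    1     0  |    -4 ]
  [ 0  0    0  -1/4  |   1/2 ]
ρ4 ← -4·ρ4
  [ 1  0  1/4  -1/4  |  -1/6 ]
  [ 0  1    6    -4  |   -18 ]
  [ 0  0    1     0  |    -4 ]
  [ 0  0    0     1  |    -2 ]
ρ2 ← ρ2 + 4·ρ4
  [ 1  0  1/4  -1/4  |  -1/6 ]
  [ 0  1    6     0  |   -26 ]
  [ 0  0    1     0  |    -4 ]
  [ 0  0    0     1  |    -2 ]
ρ1 ← ρ1 + 1/4·ρ4
  [ 1  0  1/4  0  |  -2/3 ]
  [ 0  1    6  0  |   -26 ]
  [ 0  0    1  0  |    -4 ]
  [ 0  0    0  1  |    -2 ]
ρ2 ← ρ2 − 6·ρ3
  [ 1  0  1/4  0  |  -2/3 ]
  [ 0  1    0  0  |    -2 ]
  [ 0  0    1  0  |    -4 ]
  [ 0  0    0  1  |    -2 ]
ρ1 ← ρ1 − 1/4·ρ3
  [ 1  0  0  0  |  1/3 ]
  [ 0  1  0  0  |   -2 ]
  [ 0  0  1  0  |   -4 ]
  [ 0  0  0  1  |   -2 ]
Reading off the last column: p = 1/3, q = -2, r = -4, s = -2.

(1/3, -2, -4, -2)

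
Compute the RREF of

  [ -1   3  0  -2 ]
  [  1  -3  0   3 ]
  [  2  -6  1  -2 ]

ρ1 := -1·ρ1
  [ 1  -3  0   2 ]
  [ 1  -3  0   3 ]
  [ 2  -6  1  -2 ]
ρ2 := ρ2 − ρ1
  [ 1  -3  0   2 ]
  [ 0   0  0   1 ]
  [ 2  -6  1  -2 ]
ρ3 := ρ3 − 2·ρ1
  [ 1  -3  0   2 ]
  [ 0   0  0   1 ]
  [ 0   0  1  -6 ]
ρ2 <-> ρ3
  [ 1  -3  0   2 ]
  [ 0   0  1  -6 ]
  [ 0   0  0   1 ]
ρ2 := ρ2 + 6·ρ3
  [ 1  -3  0  2 ]
  [ 0   0  1  0 ]
  [ 0   0  0  1 ]
ρ1 := ρ1 − 2·ρ3
  [ 1  -3  0  0 ]
  [ 0   0  1  0 ]
  [ 0   0  0  1 ]

[[1, -3, 0, 0], [0, 0, 1, 0], [0, 0, 0, 1]]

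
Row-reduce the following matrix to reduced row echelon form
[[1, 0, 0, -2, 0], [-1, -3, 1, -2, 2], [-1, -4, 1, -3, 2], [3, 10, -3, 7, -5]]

[[1, 0, 0, -2, 0], [0, 1, 0, 1, 0], [0, 0, 1, -1, 0], [0, 0, 0, 0, 1]]

Add ρ1 to ρ2.
  [  1   0   0  -2   0 ]
  [  0  -3   1  -4   2 ]
  [ -1  -4   1  -3   2 ]
  [  3  10  -3   7  -5 ]
Add ρ1 to ρ3.
  [ 1   0   0  -2   0 ]
  [ 0  -3   1  -4   2 ]
  [ 0  -4   1  -5   2 ]
  [ 3  10  -3   7  -5 ]
Subtract 3 times ρ1 from ρ4.
  [ 1   0   0  -2   0 ]
  [ 0  -3   1  -4   2 ]
  [ 0  -4   1  -5   2 ]
  [ 0  10  -3  13  -5 ]
Multiply ρ2 by -1/3.
  [ 1   0     0   -2     0 ]
  [ 0   1  -1/3  4/3  -2/3 ]
  [ 0  -4     1   -5     2 ]
  [ 0  10    -3   13    -5 ]
Add 4 times ρ2 to ρ3.
  [ 1   0     0   -2     0 ]
  [ 0   1  -1/3  4/3  -2/3 ]
  [ 0   0  -1/3  1/3  -2/3 ]
  [ 0  10    -3   13    -5 ]
Subtract 10 times ρ2 from ρ4.
  [ 1  0     0    -2     0 ]
  [ 0  1  -1/3   4/3  -2/3 ]
  [ 0  0  -1/3   1/3  -2/3 ]
  [ 0  0   1/3  -1/3   5/3 ]
Multiply ρ3 by -3.
  [ 1  0     0    -2     0 ]
  [ 0  1  -1/3   4/3  -2/3 ]
  [ 0  0     1    -1     2 ]
  [ 0  0   1/3  -1/3   5/3 ]
Subtract 1/3 times ρ3 from ρ4.
  [ 1  0     0   -2     0 ]
  [ 0  1  -1/3  4/3  -2/3 ]
  [ 0  0     1   -1     2 ]
  [ 0  0     0    0     1 ]
Subtract 2 times ρ4 from ρ3.
  [ 1  0     0   -2     0 ]
  [ 0  1  -1/3  4/3  -2/3 ]
  [ 0  0     1   -1     0 ]
  [ 0  0     0    0     1 ]
Add 2/3 times ρ4 to ρ2.
  [ 1  0     0   -2  0 ]
  [ 0  1  -1/3  4/3  0 ]
  [ 0  0     1   -1  0 ]
  [ 0  0     0    0  1 ]
Add 1/3 times ρ3 to ρ2.
  [ 1  0  0  -2  0 ]
  [ 0  1  0   1  0 ]
  [ 0  0  1  -1  0 ]
  [ 0  0  0   0  1 ]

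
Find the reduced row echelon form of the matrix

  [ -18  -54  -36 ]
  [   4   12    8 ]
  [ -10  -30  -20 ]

Multiply r1 by -1/18.
  [   1    3    2 ]
  [   4   12    8 ]
  [ -10  -30  -20 ]
Subtract 4 times r1 from r2.
  [   1    3    2 ]
  [   0    0    0 ]
  [ -10  -30  -20 ]
Add 10 times r1 to r3.
  [ 1  3  2 ]
  [ 0  0  0 ]
  [ 0  0  0 ]

[[1, 3, 2], [0, 0, 0], [0, 0, 0]]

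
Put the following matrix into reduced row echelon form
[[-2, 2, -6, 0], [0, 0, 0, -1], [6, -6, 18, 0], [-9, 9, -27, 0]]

r1 → -1/2·r1
  [  1  -1    3   0 ]
  [  0   0    0  -1 ]
  [  6  -6   18   0 ]
  [ -9   9  -27   0 ]
r3 → r3 − 6·r1
  [  1  -1    3   0 ]
  [  0   0    0  -1 ]
  [  0   0    0   0 ]
  [ -9   9  -27   0 ]
r4 → r4 + 9·r1
  [ 1  -1  3   0 ]
  [ 0   0  0  -1 ]
  [ 0   0  0   0 ]
  [ 0   0  0   0 ]
r2 → -1·r2
  [ 1  -1  3  0 ]
  [ 0   0  0  1 ]
  [ 0   0  0  0 ]
  [ 0   0  0  0 ]

[[1, -1, 3, 0], [0, 0, 0, 1], [0, 0, 0, 0], [0, 0, 0, 0]]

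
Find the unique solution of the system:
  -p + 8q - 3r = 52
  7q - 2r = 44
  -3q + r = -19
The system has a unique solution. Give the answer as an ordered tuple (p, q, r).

Form the augmented matrix and row-reduce:
  [ -1   8  -3  |   52 ]
  [  0   7  -2  |   44 ]
  [  0  -3   1  |  -19 ]
R1 := -1·R1
  [ 1  -8   3  |  -52 ]
  [ 0   7  -2  |   44 ]
  [ 0  -3   1  |  -19 ]
R2 := 1/7·R2
  [ 1  -8     3  |   -52 ]
  [ 0   1  -2/7  |  44/7 ]
  [ 0  -3     1  |   -19 ]
R3 := R3 + 3·R2
  [ 1  -8     3  |   -52 ]
  [ 0   1  -2/7  |  44/7 ]
  [ 0   0   1/7  |  -1/7 ]
R3 := 7·R3
  [ 1  -8     3  |   -52 ]
  [ 0   1  -2/7  |  44/7 ]
  [ 0   0     1  |    -1 ]
R2 := R2 + 2/7·R3
  [ 1  -8  3  |  -52 ]
  [ 0   1  0  |    6 ]
  [ 0   0  1  |   -1 ]
R1 := R1 − 3·R3
  [ 1  -8  0  |  -49 ]
  [ 0   1  0  |    6 ]
  [ 0   0  1  |   -1 ]
R1 := R1 + 8·R2
  [ 1  0  0  |  -1 ]
  [ 0  1  0  |   6 ]
  [ 0  0  1  |  -1 ]
Reading off the last column: p = -1, q = 6, r = -1.

(-1, 6, -1)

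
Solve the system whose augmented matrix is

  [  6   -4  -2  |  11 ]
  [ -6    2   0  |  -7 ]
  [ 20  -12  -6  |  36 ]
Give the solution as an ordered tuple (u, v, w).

r1 → 1/6·r1
  [  1  -2/3  -1/3  |  11/6 ]
  [ -6     2     0  |    -7 ]
  [ 20   -12    -6  |    36 ]
r2 → r2 + 6·r1
  [  1  -2/3  -1/3  |  11/6 ]
  [  0    -2    -2  |     4 ]
  [ 20   -12    -6  |    36 ]
r3 → r3 − 20·r1
  [ 1  -2/3  -1/3  |  11/6 ]
  [ 0    -2    -2  |     4 ]
  [ 0   4/3   2/3  |  -2/3 ]
r2 → -1/2·r2
  [ 1  -2/3  -1/3  |  11/6 ]
  [ 0     1     1  |    -2 ]
  [ 0   4/3   2/3  |  -2/3 ]
r3 → r3 − 4/3·r2
  [ 1  -2/3  -1/3  |  11/6 ]
  [ 0     1     1  |    -2 ]
  [ 0     0  -2/3  |     2 ]
r3 → -3/2·r3
  [ 1  -2/3  -1/3  |  11/6 ]
  [ 0     1     1  |    -2 ]
  [ 0     0     1  |    -3 ]
r2 → r2 − r3
  [ 1  -2/3  -1/3  |  11/6 ]
  [ 0     1     0  |     1 ]
  [ 0     0     1  |    -3 ]
r1 → r1 + 1/3·r3
  [ 1  -2/3  0  |  5/6 ]
  [ 0     1  0  |    1 ]
  [ 0     0  1  |   -3 ]
r1 → r1 + 2/3·r2
  [ 1  0  0  |  3/2 ]
  [ 0  1  0  |    1 ]
  [ 0  0  1  |   -3 ]
Reading off the last column: u = 3/2, v = 1, w = -3.

(3/2, 1, -3)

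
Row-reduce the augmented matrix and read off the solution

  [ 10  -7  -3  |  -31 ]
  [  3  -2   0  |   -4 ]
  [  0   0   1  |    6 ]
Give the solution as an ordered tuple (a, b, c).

(-2, -1, 6)

R1 → 1/10·R1
  [ 1  -7/10  -3/10  |  -31/10 ]
  [ 3     -2      0  |      -4 ]
  [ 0      0      1  |       6 ]
R2 → R2 − 3·R1
  [ 1  -7/10  -3/10  |  -31/10 ]
  [ 0   1/10   9/10  |   53/10 ]
  [ 0      0      1  |       6 ]
R2 → 10·R2
  [ 1  -7/10  -3/10  |  -31/10 ]
  [ 0      1      9  |      53 ]
  [ 0      0      1  |       6 ]
R2 → R2 − 9·R3
  [ 1  -7/10  -3/10  |  -31/10 ]
  [ 0      1      0  |      -1 ]
  [ 0      0      1  |       6 ]
R1 → R1 + 3/10·R3
  [ 1  -7/10  0  |  -13/10 ]
  [ 0      1  0  |      -1 ]
  [ 0      0  1  |       6 ]
R1 → R1 + 7/10·R2
  [ 1  0  0  |  -2 ]
  [ 0  1  0  |  -1 ]
  [ 0  0  1  |   6 ]
Reading off the last column: a = -2, b = -1, c = 6.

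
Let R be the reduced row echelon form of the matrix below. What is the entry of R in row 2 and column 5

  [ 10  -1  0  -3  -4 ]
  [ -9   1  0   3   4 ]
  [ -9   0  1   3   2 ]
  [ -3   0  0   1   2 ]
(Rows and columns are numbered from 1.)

-2

ρ1 -> 1/10·ρ1
ρ2 -> ρ2 + 9·ρ1
ρ3 -> ρ3 + 9·ρ1
ρ4 -> ρ4 + 3·ρ1
ρ2 -> 10·ρ2
ρ3 -> ρ3 + 9/10·ρ2
ρ4 -> ρ4 + 3/10·ρ2
ρ3 -> ρ3 − 3·ρ4
ρ2 -> ρ2 − 3·ρ4
ρ1 -> ρ1 + 3/10·ρ4
ρ1 -> ρ1 + 1/10·ρ2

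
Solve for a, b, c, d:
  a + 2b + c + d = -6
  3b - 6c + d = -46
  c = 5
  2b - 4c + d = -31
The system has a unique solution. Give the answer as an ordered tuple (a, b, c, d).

Form the augmented matrix and row-reduce:
  [ 1  2   1  1  |   -6 ]
  [ 0  3  -6  1  |  -46 ]
  [ 0  0   1  0  |    5 ]
  [ 0  2  -4  1  |  -31 ]
R2 ← 1/3·R2
  [ 1  2   1    1  |     -6 ]
  [ 0  1  -2  1/3  |  -46/3 ]
  [ 0  0   1    0  |      5 ]
  [ 0  2  -4    1  |    -31 ]
R4 ← R4 − 2·R2
  [ 1  2   1    1  |     -6 ]
  [ 0  1  -2  1/3  |  -46/3 ]
  [ 0  0   1    0  |      5 ]
  [ 0  0   0  1/3  |   -1/3 ]
R4 ← 3·R4
  [ 1  2   1    1  |     -6 ]
  [ 0  1  -2  1/3  |  -46/3 ]
  [ 0  0   1    0  |      5 ]
  [ 0  0   0    1  |     -1 ]
R2 ← R2 − 1/3·R4
  [ 1  2   1  1  |   -6 ]
  [ 0  1  -2  0  |  -15 ]
  [ 0  0   1  0  |    5 ]
  [ 0  0   0  1  |   -1 ]
R1 ← R1 − R4
  [ 1  2   1  0  |   -5 ]
  [ 0  1  -2  0  |  -15 ]
  [ 0  0   1  0  |    5 ]
  [ 0  0   0  1  |   -1 ]
R2 ← R2 + 2·R3
  [ 1  2  1  0  |  -5 ]
  [ 0  1  0  0  |  -5 ]
  [ 0  0  1  0  |   5 ]
  [ 0  0  0  1  |  -1 ]
R1 ← R1 − R3
  [ 1  2  0  0  |  -10 ]
  [ 0  1  0  0  |   -5 ]
  [ 0  0  1  0  |    5 ]
  [ 0  0  0  1  |   -1 ]
R1 ← R1 − 2·R2
  [ 1  0  0  0  |   0 ]
  [ 0  1  0  0  |  -5 ]
  [ 0  0  1  0  |   5 ]
  [ 0  0  0  1  |  -1 ]
Reading off the last column: a = 0, b = -5, c = 5, d = -1.

(0, -5, 5, -1)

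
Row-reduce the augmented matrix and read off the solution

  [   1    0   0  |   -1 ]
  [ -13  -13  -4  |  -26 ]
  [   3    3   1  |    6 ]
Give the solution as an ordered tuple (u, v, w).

(-1, 3, 0)

R2 -> R2 + 13·R1
  [ 1    0   0  |   -1 ]
  [ 0  -13  -4  |  -39 ]
  [ 3    3   1  |    6 ]
R3 -> R3 − 3·R1
  [ 1    0   0  |   -1 ]
  [ 0  -13  -4  |  -39 ]
  [ 0    3   1  |    9 ]
R2 -> -1/13·R2
  [ 1  0     0  |  -1 ]
  [ 0  1  4/13  |   3 ]
  [ 0  3     1  |   9 ]
R3 -> R3 − 3·R2
  [ 1  0     0  |  -1 ]
  [ 0  1  4/13  |   3 ]
  [ 0  0  1/13  |   0 ]
R3 -> 13·R3
  [ 1  0     0  |  -1 ]
  [ 0  1  4/13  |   3 ]
  [ 0  0     1  |   0 ]
R2 -> R2 − 4/13·R3
  [ 1  0  0  |  -1 ]
  [ 0  1  0  |   3 ]
  [ 0  0  1  |   0 ]
Reading off the last column: u = -1, v = 3, w = 0.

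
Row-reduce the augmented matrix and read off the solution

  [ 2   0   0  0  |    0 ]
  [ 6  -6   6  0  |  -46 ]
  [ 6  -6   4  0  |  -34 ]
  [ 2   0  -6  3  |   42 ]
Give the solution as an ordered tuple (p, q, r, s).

(0, 5/3, -6, 2)

r1 → 1/2·r1
r2 → r2 − 6·r1
r3 → r3 − 6·r1
r4 → r4 − 2·r1
r2 → -1/6·r2
r3 → r3 + 6·r2
r3 → -1/2·r3
r4 → r4 + 6·r3
r4 → 1/3·r4
r2 → r2 + r3
Reading off the last column: p = 0, q = 5/3, r = -6, s = 2.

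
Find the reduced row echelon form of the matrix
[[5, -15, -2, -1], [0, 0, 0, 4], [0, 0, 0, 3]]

[[1, -3, -2/5, 0], [0, 0, 0, 1], [0, 0, 0, 0]]

R1 := 1/5·R1
  [ 1  -3  -2/5  -1/5 ]
  [ 0   0     0     4 ]
  [ 0   0     0     3 ]
R2 := 1/4·R2
  [ 1  -3  -2/5  -1/5 ]
  [ 0   0     0     1 ]
  [ 0   0     0     3 ]
R3 := R3 − 3·R2
  [ 1  -3  -2/5  -1/5 ]
  [ 0   0     0     1 ]
  [ 0   0     0     0 ]
R1 := R1 + 1/5·R2
  [ 1  -3  -2/5  0 ]
  [ 0   0     0  1 ]
  [ 0   0     0  0 ]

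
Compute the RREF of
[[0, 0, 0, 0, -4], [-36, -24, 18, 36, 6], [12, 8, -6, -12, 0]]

Swap R1 and R2.
Multiply R1 by -1/36.
Subtract 12 times R1 from R3.
Multiply R2 by -1/4.
Subtract 2 times R2 from R3.
Add 1/6 times R2 to R1.

[[1, 2/3, -1/2, -1, 0], [0, 0, 0, 0, 1], [0, 0, 0, 0, 0]]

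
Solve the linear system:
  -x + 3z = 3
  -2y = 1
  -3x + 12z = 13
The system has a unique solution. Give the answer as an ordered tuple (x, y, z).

Form the augmented matrix and row-reduce:
  [ -1   0   3  |   3 ]
  [  0  -2   0  |   1 ]
  [ -3   0  12  |  13 ]
ρ1 := -1·ρ1
  [  1   0  -3  |  -3 ]
  [  0  -2   0  |   1 ]
  [ -3   0  12  |  13 ]
ρ3 := ρ3 + 3·ρ1
  [ 1   0  -3  |  -3 ]
  [ 0  -2   0  |   1 ]
  [ 0   0   3  |   4 ]
ρ2 := -1/2·ρ2
  [ 1  0  -3  |    -3 ]
  [ 0  1   0  |  -1/2 ]
  [ 0  0   3  |     4 ]
ρ3 := 1/3·ρ3
  [ 1  0  -3  |    -3 ]
  [ 0  1   0  |  -1/2 ]
  [ 0  0   1  |   4/3 ]
ρ1 := ρ1 + 3·ρ3
  [ 1  0  0  |     1 ]
  [ 0  1  0  |  -1/2 ]
  [ 0  0  1  |   4/3 ]
Reading off the last column: x = 1, y = -1/2, z = 4/3.

(1, -1/2, 4/3)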